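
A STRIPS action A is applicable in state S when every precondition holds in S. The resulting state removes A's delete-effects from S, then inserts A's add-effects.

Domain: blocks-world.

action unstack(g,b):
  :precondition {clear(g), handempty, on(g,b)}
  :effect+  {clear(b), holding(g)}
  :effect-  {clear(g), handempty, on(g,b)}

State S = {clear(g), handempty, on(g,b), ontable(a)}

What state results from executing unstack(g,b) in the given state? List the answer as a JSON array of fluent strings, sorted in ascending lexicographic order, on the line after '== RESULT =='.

Progress:
  pre ⊆ S: {clear(g), handempty, on(g,b)} ⊆ S  — applicable
  S \ del = {ontable(a)}
  ∪ add   = {clear(b), holding(g), ontable(a)}

== RESULT ==
["clear(b)", "holding(g)", "ontable(a)"]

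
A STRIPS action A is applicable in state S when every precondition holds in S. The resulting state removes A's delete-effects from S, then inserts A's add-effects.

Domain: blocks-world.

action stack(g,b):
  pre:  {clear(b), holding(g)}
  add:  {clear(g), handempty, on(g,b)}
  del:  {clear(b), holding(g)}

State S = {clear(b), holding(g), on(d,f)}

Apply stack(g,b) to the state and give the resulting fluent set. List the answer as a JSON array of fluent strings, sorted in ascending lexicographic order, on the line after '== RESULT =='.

Progress:
  pre ⊆ S: {clear(b), holding(g)} ⊆ S  — applicable
  S \ del = {on(d,f)}
  ∪ add   = {clear(g), handempty, on(d,f), on(g,b)}

== RESULT ==
["clear(g)", "handempty", "on(d,f)", "on(g,b)"]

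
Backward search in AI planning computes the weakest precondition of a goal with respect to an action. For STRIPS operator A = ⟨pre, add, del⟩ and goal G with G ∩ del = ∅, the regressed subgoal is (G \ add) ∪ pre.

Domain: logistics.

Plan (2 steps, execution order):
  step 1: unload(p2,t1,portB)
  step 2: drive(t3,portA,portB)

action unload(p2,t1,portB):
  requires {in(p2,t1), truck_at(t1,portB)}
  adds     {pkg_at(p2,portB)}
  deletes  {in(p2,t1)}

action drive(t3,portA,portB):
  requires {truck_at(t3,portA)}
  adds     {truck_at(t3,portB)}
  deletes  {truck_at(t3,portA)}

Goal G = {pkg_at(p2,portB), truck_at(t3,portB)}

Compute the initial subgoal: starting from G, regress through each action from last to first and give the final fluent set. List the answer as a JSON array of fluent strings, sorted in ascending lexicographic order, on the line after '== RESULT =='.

Regress step by step:
  through step 2 (drive(t3,portA,portB)): drop {truck_at(t3,portB)}, keep {pkg_at(p2,portB)}, require {truck_at(t3,portA)}
    → {pkg_at(p2,portB), truck_at(t3,portA)}
  through step 1 (unload(p2,t1,portB)): drop {pkg_at(p2,portB)}, keep {truck_at(t3,portA)}, require {in(p2,t1), truck_at(t1,portB)}
    → {in(p2,t1), truck_at(t1,portB), truck_at(t3,portA)}

== RESULT ==
["in(p2,t1)", "truck_at(t1,portB)", "truck_at(t3,portA)"]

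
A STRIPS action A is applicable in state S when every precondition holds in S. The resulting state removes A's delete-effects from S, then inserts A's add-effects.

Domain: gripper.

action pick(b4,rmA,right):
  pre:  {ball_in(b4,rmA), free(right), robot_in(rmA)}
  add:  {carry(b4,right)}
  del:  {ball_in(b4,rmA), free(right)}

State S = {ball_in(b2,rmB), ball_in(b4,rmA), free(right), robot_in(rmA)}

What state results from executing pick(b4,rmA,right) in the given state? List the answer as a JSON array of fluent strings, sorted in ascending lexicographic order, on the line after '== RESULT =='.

Compute (S \ del) ∪ add:
  pre ⊆ S: {ball_in(b4,rmA), free(right), robot_in(rmA)} ⊆ S  — applicable
  S \ del = {ball_in(b2,rmB), robot_in(rmA)}
  ∪ add   = {ball_in(b2,rmB), carry(b4,right), robot_in(rmA)}

== RESULT ==
["ball_in(b2,rmB)", "carry(b4,right)", "robot_in(rmA)"]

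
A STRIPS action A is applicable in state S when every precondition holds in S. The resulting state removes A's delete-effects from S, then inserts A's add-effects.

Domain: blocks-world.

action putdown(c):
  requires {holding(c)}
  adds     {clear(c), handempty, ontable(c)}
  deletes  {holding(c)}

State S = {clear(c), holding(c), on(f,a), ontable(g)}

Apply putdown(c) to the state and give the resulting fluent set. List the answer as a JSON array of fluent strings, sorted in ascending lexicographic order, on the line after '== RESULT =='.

Progress:
  pre ⊆ S: {holding(c)} ⊆ S  — applicable
  S \ del = {clear(c), on(f,a), ontable(g)}
  ∪ add   = {clear(c), handempty, on(f,a), ontable(c), ontable(g)}

== RESULT ==
["clear(c)", "handempty", "on(f,a)", "ontable(c)", "ontable(g)"]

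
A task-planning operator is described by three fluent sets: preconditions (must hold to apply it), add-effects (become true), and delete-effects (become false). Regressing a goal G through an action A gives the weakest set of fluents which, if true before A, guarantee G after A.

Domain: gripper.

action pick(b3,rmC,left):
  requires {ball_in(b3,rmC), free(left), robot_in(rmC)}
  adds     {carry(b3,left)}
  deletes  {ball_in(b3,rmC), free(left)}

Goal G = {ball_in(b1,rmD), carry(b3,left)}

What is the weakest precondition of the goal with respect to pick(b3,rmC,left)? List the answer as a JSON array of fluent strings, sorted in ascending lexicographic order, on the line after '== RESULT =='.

Compute (G \ add) ∪ pre:
  G ∩ del = {}  (empty — regression defined)
  G \ add = {ball_in(b1,rmD), carry(b3,left)} \ {carry(b3,left)} = {ball_in(b1,rmD)}
  ∪ pre   = {ball_in(b1,rmD)} ∪ {ball_in(b3,rmC), free(left), robot_in(rmC)}
          = {ball_in(b1,rmD), ball_in(b3,rmC), free(left), robot_in(rmC)}

== RESULT ==
["ball_in(b1,rmD)", "ball_in(b3,rmC)", "free(left)", "robot_in(rmC)"]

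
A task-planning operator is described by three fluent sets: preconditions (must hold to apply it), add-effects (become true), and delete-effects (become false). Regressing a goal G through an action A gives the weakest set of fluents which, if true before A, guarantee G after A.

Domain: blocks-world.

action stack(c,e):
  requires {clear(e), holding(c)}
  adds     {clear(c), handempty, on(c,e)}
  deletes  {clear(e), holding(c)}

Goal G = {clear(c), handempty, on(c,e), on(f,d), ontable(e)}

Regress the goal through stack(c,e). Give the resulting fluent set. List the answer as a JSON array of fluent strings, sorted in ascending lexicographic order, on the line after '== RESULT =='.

Compute (G \ add) ∪ pre:
  G ∩ del = {}  (empty — regression defined)
  G \ add = {clear(c), handempty, on(c,e), on(f,d), ontable(e)} \ {clear(c), handempty, on(c,e)} = {on(f,d), ontable(e)}
  ∪ pre   = {on(f,d), ontable(e)} ∪ {clear(e), holding(c)}
          = {clear(e), holding(c), on(f,d), ontable(e)}

== RESULT ==
["clear(e)", "holding(c)", "on(f,d)", "ontable(e)"]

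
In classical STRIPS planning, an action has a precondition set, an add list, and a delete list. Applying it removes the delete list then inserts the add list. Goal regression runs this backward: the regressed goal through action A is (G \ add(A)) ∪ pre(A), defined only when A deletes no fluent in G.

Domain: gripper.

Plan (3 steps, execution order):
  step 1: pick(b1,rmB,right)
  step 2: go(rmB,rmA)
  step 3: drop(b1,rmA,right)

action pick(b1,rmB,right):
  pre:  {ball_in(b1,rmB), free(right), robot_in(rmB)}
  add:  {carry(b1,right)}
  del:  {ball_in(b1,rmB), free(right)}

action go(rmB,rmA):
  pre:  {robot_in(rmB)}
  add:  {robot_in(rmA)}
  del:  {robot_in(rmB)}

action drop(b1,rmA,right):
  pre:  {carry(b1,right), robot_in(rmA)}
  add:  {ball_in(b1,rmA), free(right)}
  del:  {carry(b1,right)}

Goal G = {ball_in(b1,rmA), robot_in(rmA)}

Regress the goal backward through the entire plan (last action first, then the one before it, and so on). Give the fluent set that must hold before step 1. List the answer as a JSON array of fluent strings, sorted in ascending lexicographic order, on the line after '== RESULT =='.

Regress step by step:
  through step 3 (drop(b1,rmA,right)): drop {ball_in(b1,rmA)}, keep {robot_in(rmA)}, require {carry(b1,right), robot_in(rmA)}
    → {carry(b1,right), robot_in(rmA)}
  through step 2 (go(rmB,rmA)): drop {robot_in(rmA)}, keep {carry(b1,right)}, require {robot_in(rmB)}
    → {carry(b1,right), robot_in(rmB)}
  through step 1 (pick(b1,rmB,right)): drop {carry(b1,right)}, keep {robot_in(rmB)}, require {ball_in(b1,rmB), free(right), robot_in(rmB)}
    → {ball_in(b1,rmB), free(right), robot_in(rmB)}

== RESULT ==
["ball_in(b1,rmB)", "free(right)", "robot_in(rmB)"]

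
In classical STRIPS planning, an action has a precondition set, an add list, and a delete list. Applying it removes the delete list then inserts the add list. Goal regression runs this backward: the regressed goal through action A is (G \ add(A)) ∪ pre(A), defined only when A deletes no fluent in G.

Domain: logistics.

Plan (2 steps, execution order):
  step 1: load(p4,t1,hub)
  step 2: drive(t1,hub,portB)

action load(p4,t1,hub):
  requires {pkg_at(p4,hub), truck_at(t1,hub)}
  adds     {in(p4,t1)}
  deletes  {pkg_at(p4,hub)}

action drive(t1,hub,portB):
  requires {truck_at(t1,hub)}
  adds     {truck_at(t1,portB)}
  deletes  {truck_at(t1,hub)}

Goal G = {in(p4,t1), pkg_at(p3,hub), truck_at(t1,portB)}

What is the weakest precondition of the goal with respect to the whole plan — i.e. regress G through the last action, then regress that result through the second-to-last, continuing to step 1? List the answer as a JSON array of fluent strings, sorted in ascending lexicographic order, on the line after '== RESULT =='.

Regress step by step:
  through step 2 (drive(t1,hub,portB)): drop {truck_at(t1,portB)}, keep {in(p4,t1), pkg_at(p3,hub)}, require {truck_at(t1,hub)}
    → {in(p4,t1), pkg_at(p3,hub), truck_at(t1,hub)}
  through step 1 (load(p4,t1,hub)): drop {in(p4,t1)}, keep {pkg_at(p3,hub), truck_at(t1,hub)}, require {pkg_at(p4,hub), truck_at(t1,hub)}
    → {pkg_at(p3,hub), pkg_at(p4,hub), truck_at(t1,hub)}

== RESULT ==
["pkg_at(p3,hub)", "pkg_at(p4,hub)", "truck_at(t1,hub)"]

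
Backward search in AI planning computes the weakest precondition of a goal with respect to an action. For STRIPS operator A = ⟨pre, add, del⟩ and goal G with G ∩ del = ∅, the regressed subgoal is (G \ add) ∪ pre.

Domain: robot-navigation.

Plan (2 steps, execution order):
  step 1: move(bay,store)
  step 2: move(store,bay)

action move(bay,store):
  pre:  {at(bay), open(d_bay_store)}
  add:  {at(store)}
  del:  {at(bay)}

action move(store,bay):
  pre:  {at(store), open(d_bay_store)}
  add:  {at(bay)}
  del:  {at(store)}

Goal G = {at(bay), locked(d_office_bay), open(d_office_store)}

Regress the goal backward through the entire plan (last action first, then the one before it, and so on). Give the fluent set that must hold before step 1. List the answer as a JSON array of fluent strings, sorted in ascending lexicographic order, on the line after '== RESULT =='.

Regress step by step:
  through step 2 (move(store,bay)): drop {at(bay)}, keep {locked(d_office_bay), open(d_office_store)}, require {at(store), open(d_bay_store)}
    → {at(store), locked(d_office_bay), open(d_bay_store), open(d_office_store)}
  through step 1 (move(bay,store)): drop {at(store)}, keep {locked(d_office_bay), open(d_bay_store), open(d_office_store)}, require {at(bay), open(d_bay_store)}
    → {at(bay), locked(d_office_bay), open(d_bay_store), open(d_office_store)}

== RESULT ==
["at(bay)", "locked(d_office_bay)", "open(d_bay_store)", "open(d_office_store)"]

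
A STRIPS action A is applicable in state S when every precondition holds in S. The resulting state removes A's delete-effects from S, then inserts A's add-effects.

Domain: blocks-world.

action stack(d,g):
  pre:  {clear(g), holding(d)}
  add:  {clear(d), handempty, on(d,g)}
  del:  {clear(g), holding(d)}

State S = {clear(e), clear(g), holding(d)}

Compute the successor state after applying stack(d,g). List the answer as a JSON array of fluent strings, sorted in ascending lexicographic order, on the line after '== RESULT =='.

Progress:
  pre ⊆ S: {clear(g), holding(d)} ⊆ S  — applicable
  S \ del = {clear(e)}
  ∪ add   = {clear(d), clear(e), handempty, on(d,g)}

== RESULT ==
["clear(d)", "clear(e)", "handempty", "on(d,g)"]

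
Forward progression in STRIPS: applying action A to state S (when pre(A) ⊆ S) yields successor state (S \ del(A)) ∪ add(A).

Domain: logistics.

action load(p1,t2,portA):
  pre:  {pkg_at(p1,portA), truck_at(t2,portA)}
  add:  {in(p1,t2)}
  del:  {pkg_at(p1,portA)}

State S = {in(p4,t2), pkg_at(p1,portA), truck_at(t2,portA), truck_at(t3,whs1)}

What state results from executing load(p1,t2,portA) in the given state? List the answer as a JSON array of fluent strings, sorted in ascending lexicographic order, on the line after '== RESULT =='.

Progress:
  pre ⊆ S: {pkg_at(p1,portA), truck_at(t2,portA)} ⊆ S  — applicable
  S \ del = {in(p4,t2), truck_at(t2,portA), truck_at(t3,whs1)}
  ∪ add   = {in(p1,t2), in(p4,t2), truck_at(t2,portA), truck_at(t3,whs1)}

== RESULT ==
["in(p1,t2)", "in(p4,t2)", "truck_at(t2,portA)", "truck_at(t3,whs1)"]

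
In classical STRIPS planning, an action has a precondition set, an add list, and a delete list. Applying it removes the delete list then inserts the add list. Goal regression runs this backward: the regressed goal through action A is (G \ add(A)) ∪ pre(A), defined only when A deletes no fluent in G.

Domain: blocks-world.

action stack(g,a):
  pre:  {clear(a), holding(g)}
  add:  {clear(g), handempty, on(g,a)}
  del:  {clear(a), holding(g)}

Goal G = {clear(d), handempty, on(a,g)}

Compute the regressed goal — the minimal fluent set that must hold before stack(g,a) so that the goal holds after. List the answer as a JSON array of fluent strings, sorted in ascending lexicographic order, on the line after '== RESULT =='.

Regress:
  G ∩ del = {}  (empty — regression defined)
  G \ add = {clear(d), handempty, on(a,g)} \ {clear(g), handempty, on(g,a)} = {clear(d), on(a,g)}
  ∪ pre   = {clear(d), on(a,g)} ∪ {clear(a), holding(g)}
          = {clear(a), clear(d), holding(g), on(a,g)}

== RESULT ==
["clear(a)", "clear(d)", "holding(g)", "on(a,g)"]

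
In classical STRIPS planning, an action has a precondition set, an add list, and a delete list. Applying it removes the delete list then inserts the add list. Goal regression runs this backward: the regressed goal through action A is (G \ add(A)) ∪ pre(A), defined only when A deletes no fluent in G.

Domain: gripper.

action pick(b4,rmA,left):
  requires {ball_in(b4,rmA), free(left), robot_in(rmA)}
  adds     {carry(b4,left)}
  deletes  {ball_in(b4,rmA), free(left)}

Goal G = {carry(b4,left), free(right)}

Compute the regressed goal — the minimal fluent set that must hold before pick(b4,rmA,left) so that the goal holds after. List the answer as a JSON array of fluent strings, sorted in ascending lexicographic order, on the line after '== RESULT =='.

Compute (G \ add) ∪ pre:
  G ∩ del = {}  (empty — regression defined)
  G \ add = {carry(b4,left), free(right)} \ {carry(b4,left)} = {free(right)}
  ∪ pre   = {free(right)} ∪ {ball_in(b4,rmA), free(left), robot_in(rmA)}
          = {ball_in(b4,rmA), free(left), free(right), robot_in(rmA)}

== RESULT ==
["ball_in(b4,rmA)", "free(left)", "free(right)", "robot_in(rmA)"]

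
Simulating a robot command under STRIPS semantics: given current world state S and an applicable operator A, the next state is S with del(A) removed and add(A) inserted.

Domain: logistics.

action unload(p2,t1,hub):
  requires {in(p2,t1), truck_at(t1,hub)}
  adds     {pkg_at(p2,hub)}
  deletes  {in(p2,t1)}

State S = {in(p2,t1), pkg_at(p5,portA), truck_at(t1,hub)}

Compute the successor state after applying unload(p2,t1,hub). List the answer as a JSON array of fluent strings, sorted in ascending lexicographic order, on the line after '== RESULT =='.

Compute (S \ del) ∪ add:
  pre ⊆ S: {in(p2,t1), truck_at(t1,hub)} ⊆ S  — applicable
  S \ del = {pkg_at(p5,portA), truck_at(t1,hub)}
  ∪ add   = {pkg_at(p2,hub), pkg_at(p5,portA), truck_at(t1,hub)}

== RESULT ==
["pkg_at(p2,hub)", "pkg_at(p5,portA)", "truck_at(t1,hub)"]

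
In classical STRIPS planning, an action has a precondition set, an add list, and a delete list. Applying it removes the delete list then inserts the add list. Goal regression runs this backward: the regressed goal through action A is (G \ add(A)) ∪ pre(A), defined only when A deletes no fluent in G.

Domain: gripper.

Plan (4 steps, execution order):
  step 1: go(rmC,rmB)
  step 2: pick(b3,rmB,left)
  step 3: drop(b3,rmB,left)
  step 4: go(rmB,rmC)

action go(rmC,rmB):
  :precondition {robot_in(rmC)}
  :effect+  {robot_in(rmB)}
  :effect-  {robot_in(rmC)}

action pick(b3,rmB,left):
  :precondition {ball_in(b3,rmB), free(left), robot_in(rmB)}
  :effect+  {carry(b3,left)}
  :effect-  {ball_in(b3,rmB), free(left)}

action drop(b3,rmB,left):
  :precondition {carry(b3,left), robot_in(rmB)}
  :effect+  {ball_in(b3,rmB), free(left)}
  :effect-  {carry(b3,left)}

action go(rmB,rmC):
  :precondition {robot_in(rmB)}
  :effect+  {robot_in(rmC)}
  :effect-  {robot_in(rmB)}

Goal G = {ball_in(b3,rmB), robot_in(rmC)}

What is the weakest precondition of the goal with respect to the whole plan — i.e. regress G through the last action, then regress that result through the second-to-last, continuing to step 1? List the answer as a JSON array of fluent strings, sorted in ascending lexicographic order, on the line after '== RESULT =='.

Work backward from the goal:
  through step 4 (go(rmB,rmC)): drop {robot_in(rmC)}, keep {ball_in(b3,rmB)}, require {robot_in(rmB)}
    → {ball_in(b3,rmB), robot_in(rmB)}
  through step 3 (drop(b3,rmB,left)): drop {ball_in(b3,rmB)}, keep {robot_in(rmB)}, require {carry(b3,left), robot_in(rmB)}
    → {carry(b3,left), robot_in(rmB)}
  through step 2 (pick(b3,rmB,left)): drop {carry(b3,left)}, keep {robot_in(rmB)}, require {ball_in(b3,rmB), free(left), robot_in(rmB)}
    → {ball_in(b3,rmB), free(left), robot_in(rmB)}
  through step 1 (go(rmC,rmB)): drop {robot_in(rmB)}, keep {ball_in(b3,rmB), free(left)}, require {robot_in(rmC)}
    → {ball_in(b3,rmB), free(left), robot_in(rmC)}

== RESULT ==
["ball_in(b3,rmB)", "free(left)", "robot_in(rmC)"]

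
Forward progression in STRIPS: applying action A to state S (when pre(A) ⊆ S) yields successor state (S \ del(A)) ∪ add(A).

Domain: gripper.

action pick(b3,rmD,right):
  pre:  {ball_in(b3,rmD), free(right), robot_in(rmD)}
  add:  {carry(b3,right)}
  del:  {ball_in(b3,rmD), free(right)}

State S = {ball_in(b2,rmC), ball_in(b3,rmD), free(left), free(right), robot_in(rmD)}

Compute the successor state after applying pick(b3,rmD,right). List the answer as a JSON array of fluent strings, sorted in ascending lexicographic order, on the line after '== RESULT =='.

Progress:
  pre ⊆ S: {ball_in(b3,rmD), free(right), robot_in(rmD)} ⊆ S  — applicable
  S \ del = {ball_in(b2,rmC), free(left), robot_in(rmD)}
  ∪ add   = {ball_in(b2,rmC), carry(b3,right), free(left), robot_in(rmD)}

== RESULT ==
["ball_in(b2,rmC)", "carry(b3,right)", "free(left)", "robot_in(rmD)"]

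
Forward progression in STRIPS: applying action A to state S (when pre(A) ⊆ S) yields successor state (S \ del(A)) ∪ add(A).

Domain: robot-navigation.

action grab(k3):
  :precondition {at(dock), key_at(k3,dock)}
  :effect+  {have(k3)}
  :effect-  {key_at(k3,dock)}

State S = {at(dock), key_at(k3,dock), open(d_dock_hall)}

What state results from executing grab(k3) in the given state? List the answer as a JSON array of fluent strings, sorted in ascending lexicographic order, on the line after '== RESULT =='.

Progress:
  pre ⊆ S: {at(dock), key_at(k3,dock)} ⊆ S  — applicable
  S \ del = {at(dock), open(d_dock_hall)}
  ∪ add   = {at(dock), have(k3), open(d_dock_hall)}

== RESULT ==
["at(dock)", "have(k3)", "open(d_dock_hall)"]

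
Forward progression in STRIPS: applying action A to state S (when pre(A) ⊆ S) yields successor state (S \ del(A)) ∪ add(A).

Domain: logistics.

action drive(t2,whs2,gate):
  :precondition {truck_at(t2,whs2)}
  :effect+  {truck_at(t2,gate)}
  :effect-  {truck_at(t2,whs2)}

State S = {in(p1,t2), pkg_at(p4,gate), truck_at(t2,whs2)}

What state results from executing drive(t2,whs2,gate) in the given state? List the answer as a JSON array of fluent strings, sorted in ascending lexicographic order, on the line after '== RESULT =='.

Progress:
  pre ⊆ S: {truck_at(t2,whs2)} ⊆ S  — applicable
  S \ del = {in(p1,t2), pkg_at(p4,gate)}
  ∪ add   = {in(p1,t2), pkg_at(p4,gate), truck_at(t2,gate)}

== RESULT ==
["in(p1,t2)", "pkg_at(p4,gate)", "truck_at(t2,gate)"]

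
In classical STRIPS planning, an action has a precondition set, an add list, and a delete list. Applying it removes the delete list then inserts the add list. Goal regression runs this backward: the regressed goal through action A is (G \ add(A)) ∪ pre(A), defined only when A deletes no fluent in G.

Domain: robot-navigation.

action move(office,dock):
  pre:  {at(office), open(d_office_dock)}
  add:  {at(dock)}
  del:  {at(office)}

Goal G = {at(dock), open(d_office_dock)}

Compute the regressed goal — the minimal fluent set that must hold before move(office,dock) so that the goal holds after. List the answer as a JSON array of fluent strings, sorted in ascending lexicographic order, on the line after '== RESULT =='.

Regress:
  G ∩ del = {}  (empty — regression defined)
  G \ add = {at(dock), open(d_office_dock)} \ {at(dock)} = {open(d_office_dock)}
  ∪ pre   = {open(d_office_dock)} ∪ {at(office), open(d_office_dock)}
          = {at(office), open(d_office_dock)}

== RESULT ==
["at(office)", "open(d_office_dock)"]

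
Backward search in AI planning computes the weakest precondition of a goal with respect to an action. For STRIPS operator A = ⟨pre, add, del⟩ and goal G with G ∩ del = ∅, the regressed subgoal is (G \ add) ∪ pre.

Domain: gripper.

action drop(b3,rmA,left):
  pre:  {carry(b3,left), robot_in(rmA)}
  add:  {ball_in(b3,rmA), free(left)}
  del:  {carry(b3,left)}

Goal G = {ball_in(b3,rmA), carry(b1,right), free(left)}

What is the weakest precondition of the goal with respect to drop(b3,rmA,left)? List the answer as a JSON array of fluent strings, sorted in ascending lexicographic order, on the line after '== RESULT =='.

Regress:
  G ∩ del = {}  (empty — regression defined)
  G \ add = {ball_in(b3,rmA), carry(b1,right), free(left)} \ {ball_in(b3,rmA), free(left)} = {carry(b1,right)}
  ∪ pre   = {carry(b1,right)} ∪ {carry(b3,left), robot_in(rmA)}
          = {carry(b1,right), carry(b3,left), robot_in(rmA)}

== RESULT ==
["carry(b1,right)", "carry(b3,left)", "robot_in(rmA)"]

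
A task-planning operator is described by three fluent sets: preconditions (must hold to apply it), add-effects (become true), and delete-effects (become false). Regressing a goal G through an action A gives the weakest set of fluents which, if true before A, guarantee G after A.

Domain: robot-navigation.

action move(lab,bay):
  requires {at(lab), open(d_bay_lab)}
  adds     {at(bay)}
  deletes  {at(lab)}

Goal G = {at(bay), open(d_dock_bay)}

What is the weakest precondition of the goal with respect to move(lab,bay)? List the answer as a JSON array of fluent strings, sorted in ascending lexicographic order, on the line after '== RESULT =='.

Compute (G \ add) ∪ pre:
  G ∩ del = {}  (empty — regression defined)
  G \ add = {at(bay), open(d_dock_bay)} \ {at(bay)} = {open(d_dock_bay)}
  ∪ pre   = {open(d_dock_bay)} ∪ {at(lab), open(d_bay_lab)}
          = {at(lab), open(d_bay_lab), open(d_dock_bay)}

== RESULT ==
["at(lab)", "open(d_bay_lab)", "open(d_dock_bay)"]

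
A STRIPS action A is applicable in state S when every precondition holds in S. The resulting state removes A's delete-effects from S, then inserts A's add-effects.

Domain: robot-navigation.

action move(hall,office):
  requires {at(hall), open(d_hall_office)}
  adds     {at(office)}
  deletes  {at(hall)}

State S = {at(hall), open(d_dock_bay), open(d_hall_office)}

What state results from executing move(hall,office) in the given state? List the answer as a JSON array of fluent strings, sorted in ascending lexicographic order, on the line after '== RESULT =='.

Compute (S \ del) ∪ add:
  pre ⊆ S: {at(hall), open(d_hall_office)} ⊆ S  — applicable
  S \ del = {open(d_dock_bay), open(d_hall_office)}
  ∪ add   = {at(office), open(d_dock_bay), open(d_hall_office)}

== RESULT ==
["at(office)", "open(d_dock_bay)", "open(d_hall_office)"]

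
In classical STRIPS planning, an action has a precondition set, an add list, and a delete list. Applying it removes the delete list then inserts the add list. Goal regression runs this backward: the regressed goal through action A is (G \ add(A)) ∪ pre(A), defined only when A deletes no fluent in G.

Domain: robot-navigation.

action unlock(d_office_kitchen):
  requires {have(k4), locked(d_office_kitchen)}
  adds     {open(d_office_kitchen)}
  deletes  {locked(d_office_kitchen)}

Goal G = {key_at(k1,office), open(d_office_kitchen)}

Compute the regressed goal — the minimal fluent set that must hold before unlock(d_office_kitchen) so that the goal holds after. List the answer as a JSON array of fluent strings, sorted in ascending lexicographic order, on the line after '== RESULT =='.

Regress:
  G ∩ del = {}  (empty — regression defined)
  G \ add = {key_at(k1,office), open(d_office_kitchen)} \ {open(d_office_kitchen)} = {key_at(k1,office)}
  ∪ pre   = {key_at(k1,office)} ∪ {have(k4), locked(d_office_kitchen)}
          = {have(k4), key_at(k1,office), locked(d_office_kitchen)}

== RESULT ==
["have(k4)", "key_at(k1,office)", "locked(d_office_kitchen)"]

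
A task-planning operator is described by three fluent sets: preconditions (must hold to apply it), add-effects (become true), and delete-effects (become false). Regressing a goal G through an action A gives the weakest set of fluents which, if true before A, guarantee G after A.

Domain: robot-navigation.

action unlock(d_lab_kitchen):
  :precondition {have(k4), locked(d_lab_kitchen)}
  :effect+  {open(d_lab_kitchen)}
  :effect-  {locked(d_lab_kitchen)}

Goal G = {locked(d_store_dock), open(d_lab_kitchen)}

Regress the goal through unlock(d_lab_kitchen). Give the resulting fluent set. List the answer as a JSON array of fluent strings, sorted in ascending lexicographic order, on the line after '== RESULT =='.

Compute (G \ add) ∪ pre:
  G ∩ del = {}  (empty — regression defined)
  G \ add = {locked(d_store_dock), open(d_lab_kitchen)} \ {open(d_lab_kitchen)} = {locked(d_store_dock)}
  ∪ pre   = {locked(d_store_dock)} ∪ {have(k4), locked(d_lab_kitchen)}
          = {have(k4), locked(d_lab_kitchen), locked(d_store_dock)}

== RESULT ==
["have(k4)", "locked(d_lab_kitchen)", "locked(d_store_dock)"]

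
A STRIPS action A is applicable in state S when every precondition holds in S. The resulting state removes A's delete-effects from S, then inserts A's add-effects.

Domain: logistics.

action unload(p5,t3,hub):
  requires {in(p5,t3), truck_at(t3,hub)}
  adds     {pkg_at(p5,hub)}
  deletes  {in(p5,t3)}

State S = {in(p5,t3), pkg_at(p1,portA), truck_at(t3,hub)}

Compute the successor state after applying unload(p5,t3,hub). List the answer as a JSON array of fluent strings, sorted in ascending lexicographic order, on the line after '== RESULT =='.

Compute (S \ del) ∪ add:
  pre ⊆ S: {in(p5,t3), truck_at(t3,hub)} ⊆ S  — applicable
  S \ del = {pkg_at(p1,portA), truck_at(t3,hub)}
  ∪ add   = {pkg_at(p1,portA), pkg_at(p5,hub), truck_at(t3,hub)}

== RESULT ==
["pkg_at(p1,portA)", "pkg_at(p5,hub)", "truck_at(t3,hub)"]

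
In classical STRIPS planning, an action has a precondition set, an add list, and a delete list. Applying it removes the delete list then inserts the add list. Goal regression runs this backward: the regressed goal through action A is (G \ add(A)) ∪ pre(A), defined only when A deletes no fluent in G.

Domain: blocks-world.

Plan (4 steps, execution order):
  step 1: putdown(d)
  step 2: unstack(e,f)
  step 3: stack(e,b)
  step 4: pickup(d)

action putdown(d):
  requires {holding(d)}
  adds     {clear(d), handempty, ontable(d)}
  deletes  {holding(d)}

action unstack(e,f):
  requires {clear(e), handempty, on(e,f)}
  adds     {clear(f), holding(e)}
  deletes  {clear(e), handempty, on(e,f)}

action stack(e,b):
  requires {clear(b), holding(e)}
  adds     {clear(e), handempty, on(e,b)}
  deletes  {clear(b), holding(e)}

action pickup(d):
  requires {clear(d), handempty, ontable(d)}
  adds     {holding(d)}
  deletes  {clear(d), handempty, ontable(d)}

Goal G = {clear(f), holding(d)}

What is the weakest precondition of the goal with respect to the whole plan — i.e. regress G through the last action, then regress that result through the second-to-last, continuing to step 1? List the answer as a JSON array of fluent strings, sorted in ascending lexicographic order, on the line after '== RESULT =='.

Regress step by step:
  through step 4 (pickup(d)): drop {holding(d)}, keep {clear(f)}, require {clear(d), handempty, ontable(d)}
    → {clear(d), clear(f), handempty, ontable(d)}
  through step 3 (stack(e,b)): drop {handempty}, keep {clear(d), clear(f), ontable(d)}, require {clear(b), holding(e)}
    → {clear(b), clear(d), clear(f), holding(e), ontable(d)}
  through step 2 (unstack(e,f)): drop {clear(f), holding(e)}, keep {clear(b), clear(d), ontable(d)}, require {clear(e), handempty, on(e,f)}
    → {clear(b), clear(d), clear(e), handempty, on(e,f), ontable(d)}
  through step 1 (putdown(d)): drop {clear(d), handempty, ontable(d)}, keep {clear(b), clear(e), on(e,f)}, require {holding(d)}
    → {clear(b), clear(e), holding(d), on(e,f)}

== RESULT ==
["clear(b)", "clear(e)", "holding(d)", "on(e,f)"]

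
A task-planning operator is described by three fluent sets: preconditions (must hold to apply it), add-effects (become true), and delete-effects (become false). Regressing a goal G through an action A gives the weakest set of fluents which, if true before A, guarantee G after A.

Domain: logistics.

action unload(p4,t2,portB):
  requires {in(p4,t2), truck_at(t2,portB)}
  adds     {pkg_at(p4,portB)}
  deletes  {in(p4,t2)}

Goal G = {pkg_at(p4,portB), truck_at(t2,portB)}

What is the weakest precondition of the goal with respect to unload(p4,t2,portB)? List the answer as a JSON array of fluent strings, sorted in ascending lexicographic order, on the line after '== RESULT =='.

Compute (G \ add) ∪ pre:
  G ∩ del = {}  (empty — regression defined)
  G \ add = {pkg_at(p4,portB), truck_at(t2,portB)} \ {pkg_at(p4,portB)} = {truck_at(t2,portB)}
  ∪ pre   = {truck_at(t2,portB)} ∪ {in(p4,t2), truck_at(t2,portB)}
          = {in(p4,t2), truck_at(t2,portB)}

== RESULT ==
["in(p4,t2)", "truck_at(t2,portB)"]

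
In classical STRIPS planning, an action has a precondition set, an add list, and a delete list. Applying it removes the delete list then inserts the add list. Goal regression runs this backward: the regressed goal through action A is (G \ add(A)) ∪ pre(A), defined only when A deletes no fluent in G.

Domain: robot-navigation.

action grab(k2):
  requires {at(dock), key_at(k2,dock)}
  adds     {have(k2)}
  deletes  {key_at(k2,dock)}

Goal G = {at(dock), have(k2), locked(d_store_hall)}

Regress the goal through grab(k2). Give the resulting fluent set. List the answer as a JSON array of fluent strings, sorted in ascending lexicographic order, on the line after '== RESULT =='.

Compute (G \ add) ∪ pre:
  G ∩ del = {}  (empty — regression defined)
  G \ add = {at(dock), have(k2), locked(d_store_hall)} \ {have(k2)} = {at(dock), locked(d_store_hall)}
  ∪ pre   = {at(dock), locked(d_store_hall)} ∪ {at(dock), key_at(k2,dock)}
          = {at(dock), key_at(k2,dock), locked(d_store_hall)}

== RESULT ==
["at(dock)", "key_at(k2,dock)", "locked(d_store_hall)"]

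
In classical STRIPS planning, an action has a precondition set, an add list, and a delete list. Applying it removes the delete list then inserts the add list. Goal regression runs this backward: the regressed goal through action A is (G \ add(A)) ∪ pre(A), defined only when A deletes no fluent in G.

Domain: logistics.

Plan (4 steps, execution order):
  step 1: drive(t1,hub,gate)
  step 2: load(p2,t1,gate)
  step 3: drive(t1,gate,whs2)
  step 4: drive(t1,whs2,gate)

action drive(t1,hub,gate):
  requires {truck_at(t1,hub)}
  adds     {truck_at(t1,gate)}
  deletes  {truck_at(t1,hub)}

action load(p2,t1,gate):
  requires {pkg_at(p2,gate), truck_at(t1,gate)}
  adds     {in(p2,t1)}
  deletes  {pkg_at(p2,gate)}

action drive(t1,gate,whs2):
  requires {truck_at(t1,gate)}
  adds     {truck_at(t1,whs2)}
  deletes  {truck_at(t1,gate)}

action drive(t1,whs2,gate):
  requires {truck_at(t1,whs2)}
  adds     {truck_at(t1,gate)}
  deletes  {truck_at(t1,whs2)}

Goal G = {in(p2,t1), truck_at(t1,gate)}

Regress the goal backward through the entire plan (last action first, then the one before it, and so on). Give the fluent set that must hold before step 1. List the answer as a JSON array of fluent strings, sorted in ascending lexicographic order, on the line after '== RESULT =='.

Work backward from the goal:
  through step 4 (drive(t1,whs2,gate)): drop {truck_at(t1,gate)}, keep {in(p2,t1)}, require {truck_at(t1,whs2)}
    → {in(p2,t1), truck_at(t1,whs2)}
  through step 3 (drive(t1,gate,whs2)): drop {truck_at(t1,whs2)}, keep {in(p2,t1)}, require {truck_at(t1,gate)}
    → {in(p2,t1), truck_at(t1,gate)}
  through step 2 (load(p2,t1,gate)): drop {in(p2,t1)}, keep {truck_at(t1,gate)}, require {pkg_at(p2,gate), truck_at(t1,gate)}
    → {pkg_at(p2,gate), truck_at(t1,gate)}
  through step 1 (drive(t1,hub,gate)): drop {truck_at(t1,gate)}, keep {pkg_at(p2,gate)}, require {truck_at(t1,hub)}
    → {pkg_at(p2,gate), truck_at(t1,hub)}

== RESULT ==
["pkg_at(p2,gate)", "truck_at(t1,hub)"]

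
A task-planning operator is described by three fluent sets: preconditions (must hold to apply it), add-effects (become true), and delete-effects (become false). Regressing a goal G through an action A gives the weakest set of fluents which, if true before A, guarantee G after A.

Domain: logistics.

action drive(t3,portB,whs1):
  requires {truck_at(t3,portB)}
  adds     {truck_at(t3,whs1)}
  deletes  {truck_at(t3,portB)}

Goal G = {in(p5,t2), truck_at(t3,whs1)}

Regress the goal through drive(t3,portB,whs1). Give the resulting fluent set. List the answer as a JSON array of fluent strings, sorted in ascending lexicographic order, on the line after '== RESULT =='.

Compute (G \ add) ∪ pre:
  G ∩ del = {}  (empty — regression defined)
  G \ add = {in(p5,t2), truck_at(t3,whs1)} \ {truck_at(t3,whs1)} = {in(p5,t2)}
  ∪ pre   = {in(p5,t2)} ∪ {truck_at(t3,portB)}
          = {in(p5,t2), truck_at(t3,portB)}

== RESULT ==
["in(p5,t2)", "truck_at(t3,portB)"]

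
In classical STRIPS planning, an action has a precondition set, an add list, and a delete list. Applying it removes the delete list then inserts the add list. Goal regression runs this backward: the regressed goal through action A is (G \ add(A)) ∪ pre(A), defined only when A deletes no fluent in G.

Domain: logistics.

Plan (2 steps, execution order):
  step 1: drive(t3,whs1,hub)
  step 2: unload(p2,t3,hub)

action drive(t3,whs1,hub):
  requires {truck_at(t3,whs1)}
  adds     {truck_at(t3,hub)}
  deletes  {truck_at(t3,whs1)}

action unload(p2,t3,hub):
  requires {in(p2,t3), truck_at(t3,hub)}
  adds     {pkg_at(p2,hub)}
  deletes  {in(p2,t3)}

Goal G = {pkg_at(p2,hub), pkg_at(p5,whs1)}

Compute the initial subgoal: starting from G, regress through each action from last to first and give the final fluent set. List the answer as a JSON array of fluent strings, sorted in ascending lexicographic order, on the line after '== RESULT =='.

Work backward from the goal:
  through step 2 (unload(p2,t3,hub)): drop {pkg_at(p2,hub)}, keep {pkg_at(p5,whs1)}, require {in(p2,t3), truck_at(t3,hub)}
    → {in(p2,t3), pkg_at(p5,whs1), truck_at(t3,hub)}
  through step 1 (drive(t3,whs1,hub)): drop {truck_at(t3,hub)}, keep {in(p2,t3), pkg_at(p5,whs1)}, require {truck_at(t3,whs1)}
    → {in(p2,t3), pkg_at(p5,whs1), truck_at(t3,whs1)}

== RESULT ==
["in(p2,t3)", "pkg_at(p5,whs1)", "truck_at(t3,whs1)"]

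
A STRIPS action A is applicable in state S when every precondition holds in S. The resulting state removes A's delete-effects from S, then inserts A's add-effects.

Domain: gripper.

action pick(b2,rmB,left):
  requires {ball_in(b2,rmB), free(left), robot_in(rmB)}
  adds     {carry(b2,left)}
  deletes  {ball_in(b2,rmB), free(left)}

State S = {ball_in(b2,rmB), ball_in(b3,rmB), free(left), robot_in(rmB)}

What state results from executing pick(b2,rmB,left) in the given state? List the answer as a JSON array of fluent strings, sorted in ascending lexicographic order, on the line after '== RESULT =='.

Progress:
  pre ⊆ S: {ball_in(b2,rmB), free(left), robot_in(rmB)} ⊆ S  — applicable
  S \ del = {ball_in(b3,rmB), robot_in(rmB)}
  ∪ add   = {ball_in(b3,rmB), carry(b2,left), robot_in(rmB)}

== RESULT ==
["ball_in(b3,rmB)", "carry(b2,left)", "robot_in(rmB)"]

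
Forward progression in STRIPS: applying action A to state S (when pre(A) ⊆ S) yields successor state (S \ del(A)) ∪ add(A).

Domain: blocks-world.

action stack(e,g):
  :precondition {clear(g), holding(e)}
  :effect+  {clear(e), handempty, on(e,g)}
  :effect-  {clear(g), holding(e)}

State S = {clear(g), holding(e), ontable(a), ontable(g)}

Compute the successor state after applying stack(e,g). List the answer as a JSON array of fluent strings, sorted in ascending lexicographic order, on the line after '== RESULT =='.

Compute (S \ del) ∪ add:
  pre ⊆ S: {clear(g), holding(e)} ⊆ S  — applicable
  S \ del = {ontable(a), ontable(g)}
  ∪ add   = {clear(e), handempty, on(e,g), ontable(a), ontable(g)}

== RESULT ==
["clear(e)", "handempty", "on(e,g)", "ontable(a)", "ontable(g)"]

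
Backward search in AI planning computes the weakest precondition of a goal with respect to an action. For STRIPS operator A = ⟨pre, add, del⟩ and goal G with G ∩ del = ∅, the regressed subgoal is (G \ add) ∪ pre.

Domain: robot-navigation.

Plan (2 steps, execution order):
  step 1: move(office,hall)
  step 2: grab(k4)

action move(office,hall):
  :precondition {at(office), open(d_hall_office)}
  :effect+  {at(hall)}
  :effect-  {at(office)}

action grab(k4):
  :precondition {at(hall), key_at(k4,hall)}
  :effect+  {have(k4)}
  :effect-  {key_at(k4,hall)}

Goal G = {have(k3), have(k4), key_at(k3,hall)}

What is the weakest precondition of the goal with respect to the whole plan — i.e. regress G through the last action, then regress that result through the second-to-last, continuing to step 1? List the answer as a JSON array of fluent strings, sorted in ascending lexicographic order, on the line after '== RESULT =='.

Regress step by step:
  through step 2 (grab(k4)): drop {have(k4)}, keep {have(k3), key_at(k3,hall)}, require {at(hall), key_at(k4,hall)}
    → {at(hall), have(k3), key_at(k3,hall), key_at(k4,hall)}
  through step 1 (move(office,hall)): drop {at(hall)}, keep {have(k3), key_at(k3,hall), key_at(k4,hall)}, require {at(office), open(d_hall_office)}
    → {at(office), have(k3), key_at(k3,hall), key_at(k4,hall), open(d_hall_office)}

== RESULT ==
["at(office)", "have(k3)", "key_at(k3,hall)", "key_at(k4,hall)", "open(d_hall_office)"]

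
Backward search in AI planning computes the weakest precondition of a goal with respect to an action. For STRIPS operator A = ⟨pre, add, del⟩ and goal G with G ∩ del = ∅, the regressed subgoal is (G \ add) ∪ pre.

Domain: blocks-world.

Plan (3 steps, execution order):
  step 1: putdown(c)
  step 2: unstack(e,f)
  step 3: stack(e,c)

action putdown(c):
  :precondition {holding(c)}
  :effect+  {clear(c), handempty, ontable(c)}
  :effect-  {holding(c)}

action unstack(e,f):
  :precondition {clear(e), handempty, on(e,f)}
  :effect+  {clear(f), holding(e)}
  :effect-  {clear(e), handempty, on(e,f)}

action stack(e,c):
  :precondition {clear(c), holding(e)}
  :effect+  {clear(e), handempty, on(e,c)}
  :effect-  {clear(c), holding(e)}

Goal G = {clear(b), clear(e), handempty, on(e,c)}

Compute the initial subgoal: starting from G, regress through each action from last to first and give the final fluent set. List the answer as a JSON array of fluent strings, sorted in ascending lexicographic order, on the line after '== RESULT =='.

Regress step by step:
  through step 3 (stack(e,c)): drop {clear(e), handempty, on(e,c)}, keep {clear(b)}, require {clear(c), holding(e)}
    → {clear(b), clear(c), holding(e)}
  through step 2 (unstack(e,f)): drop {holding(e)}, keep {clear(b), clear(c)}, require {clear(e), handempty, on(e,f)}
    → {clear(b), clear(c), clear(e), handempty, on(e,f)}
  through step 1 (putdown(c)): drop {clear(c), handempty}, keep {clear(b), clear(e), on(e,f)}, require {holding(c)}
    → {clear(b), clear(e), holding(c), on(e,f)}

== RESULT ==
["clear(b)", "clear(e)", "holding(c)", "on(e,f)"]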